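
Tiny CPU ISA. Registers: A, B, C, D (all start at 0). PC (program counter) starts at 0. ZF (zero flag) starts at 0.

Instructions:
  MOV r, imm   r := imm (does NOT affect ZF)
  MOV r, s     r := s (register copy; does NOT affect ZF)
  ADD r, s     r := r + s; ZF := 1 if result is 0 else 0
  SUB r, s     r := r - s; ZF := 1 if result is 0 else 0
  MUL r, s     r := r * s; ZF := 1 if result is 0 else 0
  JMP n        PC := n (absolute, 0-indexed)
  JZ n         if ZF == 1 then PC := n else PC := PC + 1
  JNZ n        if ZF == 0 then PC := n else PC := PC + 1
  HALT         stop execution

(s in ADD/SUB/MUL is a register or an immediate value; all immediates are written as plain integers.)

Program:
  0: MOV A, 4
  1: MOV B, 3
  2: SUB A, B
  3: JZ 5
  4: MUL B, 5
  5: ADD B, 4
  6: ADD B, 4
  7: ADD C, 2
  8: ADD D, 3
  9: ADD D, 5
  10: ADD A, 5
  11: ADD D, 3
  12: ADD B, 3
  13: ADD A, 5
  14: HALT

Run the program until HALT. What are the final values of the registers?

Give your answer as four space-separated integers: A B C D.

Answer: 11 26 2 11

Derivation:
Step 1: PC=0 exec 'MOV A, 4'. After: A=4 B=0 C=0 D=0 ZF=0 PC=1
Step 2: PC=1 exec 'MOV B, 3'. After: A=4 B=3 C=0 D=0 ZF=0 PC=2
Step 3: PC=2 exec 'SUB A, B'. After: A=1 B=3 C=0 D=0 ZF=0 PC=3
Step 4: PC=3 exec 'JZ 5'. After: A=1 B=3 C=0 D=0 ZF=0 PC=4
Step 5: PC=4 exec 'MUL B, 5'. After: A=1 B=15 C=0 D=0 ZF=0 PC=5
Step 6: PC=5 exec 'ADD B, 4'. After: A=1 B=19 C=0 D=0 ZF=0 PC=6
Step 7: PC=6 exec 'ADD B, 4'. After: A=1 B=23 C=0 D=0 ZF=0 PC=7
Step 8: PC=7 exec 'ADD C, 2'. After: A=1 B=23 C=2 D=0 ZF=0 PC=8
Step 9: PC=8 exec 'ADD D, 3'. After: A=1 B=23 C=2 D=3 ZF=0 PC=9
Step 10: PC=9 exec 'ADD D, 5'. After: A=1 B=23 C=2 D=8 ZF=0 PC=10
Step 11: PC=10 exec 'ADD A, 5'. After: A=6 B=23 C=2 D=8 ZF=0 PC=11
Step 12: PC=11 exec 'ADD D, 3'. After: A=6 B=23 C=2 D=11 ZF=0 PC=12
Step 13: PC=12 exec 'ADD B, 3'. After: A=6 B=26 C=2 D=11 ZF=0 PC=13
Step 14: PC=13 exec 'ADD A, 5'. After: A=11 B=26 C=2 D=11 ZF=0 PC=14
Step 15: PC=14 exec 'HALT'. After: A=11 B=26 C=2 D=11 ZF=0 PC=14 HALTED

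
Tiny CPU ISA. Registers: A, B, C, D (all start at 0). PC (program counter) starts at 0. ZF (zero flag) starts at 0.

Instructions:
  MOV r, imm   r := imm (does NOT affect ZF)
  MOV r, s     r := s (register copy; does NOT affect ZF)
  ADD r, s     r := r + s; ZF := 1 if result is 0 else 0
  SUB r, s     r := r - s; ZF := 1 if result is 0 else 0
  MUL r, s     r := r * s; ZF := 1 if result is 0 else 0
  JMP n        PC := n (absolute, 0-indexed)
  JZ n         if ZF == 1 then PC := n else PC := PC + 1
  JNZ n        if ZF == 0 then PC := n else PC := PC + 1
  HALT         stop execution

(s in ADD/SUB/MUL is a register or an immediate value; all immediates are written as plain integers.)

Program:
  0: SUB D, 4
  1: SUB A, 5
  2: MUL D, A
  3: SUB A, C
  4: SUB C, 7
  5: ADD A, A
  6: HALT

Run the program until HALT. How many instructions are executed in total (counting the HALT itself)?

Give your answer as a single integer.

Answer: 7

Derivation:
Step 1: PC=0 exec 'SUB D, 4'. After: A=0 B=0 C=0 D=-4 ZF=0 PC=1
Step 2: PC=1 exec 'SUB A, 5'. After: A=-5 B=0 C=0 D=-4 ZF=0 PC=2
Step 3: PC=2 exec 'MUL D, A'. After: A=-5 B=0 C=0 D=20 ZF=0 PC=3
Step 4: PC=3 exec 'SUB A, C'. After: A=-5 B=0 C=0 D=20 ZF=0 PC=4
Step 5: PC=4 exec 'SUB C, 7'. After: A=-5 B=0 C=-7 D=20 ZF=0 PC=5
Step 6: PC=5 exec 'ADD A, A'. After: A=-10 B=0 C=-7 D=20 ZF=0 PC=6
Step 7: PC=6 exec 'HALT'. After: A=-10 B=0 C=-7 D=20 ZF=0 PC=6 HALTED
Total instructions executed: 7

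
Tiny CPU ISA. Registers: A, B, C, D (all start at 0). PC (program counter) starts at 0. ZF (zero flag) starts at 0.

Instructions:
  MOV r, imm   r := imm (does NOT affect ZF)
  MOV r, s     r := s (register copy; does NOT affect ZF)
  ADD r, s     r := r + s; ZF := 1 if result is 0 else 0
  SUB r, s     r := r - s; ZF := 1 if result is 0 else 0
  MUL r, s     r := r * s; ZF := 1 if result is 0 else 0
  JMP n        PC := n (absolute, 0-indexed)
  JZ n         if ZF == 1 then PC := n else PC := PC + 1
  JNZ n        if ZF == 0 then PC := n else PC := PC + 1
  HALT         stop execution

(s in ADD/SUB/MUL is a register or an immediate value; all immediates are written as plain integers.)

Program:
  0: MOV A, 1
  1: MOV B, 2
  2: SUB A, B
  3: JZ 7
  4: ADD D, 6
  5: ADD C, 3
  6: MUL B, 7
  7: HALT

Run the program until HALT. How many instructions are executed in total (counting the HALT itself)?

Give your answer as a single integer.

Step 1: PC=0 exec 'MOV A, 1'. After: A=1 B=0 C=0 D=0 ZF=0 PC=1
Step 2: PC=1 exec 'MOV B, 2'. After: A=1 B=2 C=0 D=0 ZF=0 PC=2
Step 3: PC=2 exec 'SUB A, B'. After: A=-1 B=2 C=0 D=0 ZF=0 PC=3
Step 4: PC=3 exec 'JZ 7'. After: A=-1 B=2 C=0 D=0 ZF=0 PC=4
Step 5: PC=4 exec 'ADD D, 6'. After: A=-1 B=2 C=0 D=6 ZF=0 PC=5
Step 6: PC=5 exec 'ADD C, 3'. After: A=-1 B=2 C=3 D=6 ZF=0 PC=6
Step 7: PC=6 exec 'MUL B, 7'. After: A=-1 B=14 C=3 D=6 ZF=0 PC=7
Step 8: PC=7 exec 'HALT'. After: A=-1 B=14 C=3 D=6 ZF=0 PC=7 HALTED
Total instructions executed: 8

Answer: 8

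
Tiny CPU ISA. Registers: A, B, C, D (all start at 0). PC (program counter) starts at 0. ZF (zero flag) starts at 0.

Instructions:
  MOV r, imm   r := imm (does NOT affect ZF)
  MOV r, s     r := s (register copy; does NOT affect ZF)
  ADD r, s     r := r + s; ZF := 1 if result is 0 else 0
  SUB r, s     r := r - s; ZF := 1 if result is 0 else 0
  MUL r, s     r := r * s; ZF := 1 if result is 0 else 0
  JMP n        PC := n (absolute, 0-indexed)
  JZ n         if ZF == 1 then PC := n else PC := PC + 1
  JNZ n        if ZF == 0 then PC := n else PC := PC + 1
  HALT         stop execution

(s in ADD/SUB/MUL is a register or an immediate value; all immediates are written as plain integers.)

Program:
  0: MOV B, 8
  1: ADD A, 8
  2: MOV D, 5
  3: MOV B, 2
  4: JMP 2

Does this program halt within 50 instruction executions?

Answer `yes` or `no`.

Answer: no

Derivation:
Step 1: PC=0 exec 'MOV B, 8'. After: A=0 B=8 C=0 D=0 ZF=0 PC=1
Step 2: PC=1 exec 'ADD A, 8'. After: A=8 B=8 C=0 D=0 ZF=0 PC=2
Step 3: PC=2 exec 'MOV D, 5'. After: A=8 B=8 C=0 D=5 ZF=0 PC=3
Step 4: PC=3 exec 'MOV B, 2'. After: A=8 B=2 C=0 D=5 ZF=0 PC=4
Step 5: PC=4 exec 'JMP 2'. After: A=8 B=2 C=0 D=5 ZF=0 PC=2
Step 6: PC=2 exec 'MOV D, 5'. After: A=8 B=2 C=0 D=5 ZF=0 PC=3
Step 7: PC=3 exec 'MOV B, 2'. After: A=8 B=2 C=0 D=5 ZF=0 PC=4
State after step 7 equals state after step 4: the program is in a cycle of length 3 and will never halt.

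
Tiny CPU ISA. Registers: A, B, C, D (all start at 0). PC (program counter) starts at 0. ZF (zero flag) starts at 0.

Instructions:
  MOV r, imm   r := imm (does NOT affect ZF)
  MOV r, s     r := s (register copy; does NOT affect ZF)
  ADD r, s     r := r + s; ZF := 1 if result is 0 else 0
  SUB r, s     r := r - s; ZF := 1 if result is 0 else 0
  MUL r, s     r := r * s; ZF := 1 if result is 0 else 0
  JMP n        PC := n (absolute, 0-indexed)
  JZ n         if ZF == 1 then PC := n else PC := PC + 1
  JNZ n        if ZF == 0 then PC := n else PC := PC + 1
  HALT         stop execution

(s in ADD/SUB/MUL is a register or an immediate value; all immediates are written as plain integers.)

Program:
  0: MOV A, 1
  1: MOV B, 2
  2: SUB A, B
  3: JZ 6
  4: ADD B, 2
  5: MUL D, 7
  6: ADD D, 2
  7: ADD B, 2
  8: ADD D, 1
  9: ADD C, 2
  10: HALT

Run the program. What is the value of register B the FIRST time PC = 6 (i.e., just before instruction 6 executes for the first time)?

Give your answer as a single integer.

Step 1: PC=0 exec 'MOV A, 1'. After: A=1 B=0 C=0 D=0 ZF=0 PC=1
Step 2: PC=1 exec 'MOV B, 2'. After: A=1 B=2 C=0 D=0 ZF=0 PC=2
Step 3: PC=2 exec 'SUB A, B'. After: A=-1 B=2 C=0 D=0 ZF=0 PC=3
Step 4: PC=3 exec 'JZ 6'. After: A=-1 B=2 C=0 D=0 ZF=0 PC=4
Step 5: PC=4 exec 'ADD B, 2'. After: A=-1 B=4 C=0 D=0 ZF=0 PC=5
Step 6: PC=5 exec 'MUL D, 7'. After: A=-1 B=4 C=0 D=0 ZF=1 PC=6
First time PC=6: B=4

4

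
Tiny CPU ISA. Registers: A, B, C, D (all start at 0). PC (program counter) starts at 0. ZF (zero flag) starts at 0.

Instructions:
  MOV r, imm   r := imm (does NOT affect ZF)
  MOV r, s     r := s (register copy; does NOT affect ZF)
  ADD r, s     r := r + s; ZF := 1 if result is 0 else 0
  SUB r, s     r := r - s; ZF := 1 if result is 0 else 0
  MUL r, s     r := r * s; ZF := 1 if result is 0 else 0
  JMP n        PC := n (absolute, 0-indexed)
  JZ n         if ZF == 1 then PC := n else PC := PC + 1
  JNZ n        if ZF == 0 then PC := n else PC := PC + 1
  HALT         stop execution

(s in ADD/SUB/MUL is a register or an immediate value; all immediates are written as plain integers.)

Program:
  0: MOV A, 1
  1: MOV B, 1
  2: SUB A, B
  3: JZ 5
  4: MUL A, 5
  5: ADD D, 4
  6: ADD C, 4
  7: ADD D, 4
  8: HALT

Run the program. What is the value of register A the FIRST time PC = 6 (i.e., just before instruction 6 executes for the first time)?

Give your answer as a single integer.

Step 1: PC=0 exec 'MOV A, 1'. After: A=1 B=0 C=0 D=0 ZF=0 PC=1
Step 2: PC=1 exec 'MOV B, 1'. After: A=1 B=1 C=0 D=0 ZF=0 PC=2
Step 3: PC=2 exec 'SUB A, B'. After: A=0 B=1 C=0 D=0 ZF=1 PC=3
Step 4: PC=3 exec 'JZ 5'. After: A=0 B=1 C=0 D=0 ZF=1 PC=5
Step 5: PC=5 exec 'ADD D, 4'. After: A=0 B=1 C=0 D=4 ZF=0 PC=6
First time PC=6: A=0

0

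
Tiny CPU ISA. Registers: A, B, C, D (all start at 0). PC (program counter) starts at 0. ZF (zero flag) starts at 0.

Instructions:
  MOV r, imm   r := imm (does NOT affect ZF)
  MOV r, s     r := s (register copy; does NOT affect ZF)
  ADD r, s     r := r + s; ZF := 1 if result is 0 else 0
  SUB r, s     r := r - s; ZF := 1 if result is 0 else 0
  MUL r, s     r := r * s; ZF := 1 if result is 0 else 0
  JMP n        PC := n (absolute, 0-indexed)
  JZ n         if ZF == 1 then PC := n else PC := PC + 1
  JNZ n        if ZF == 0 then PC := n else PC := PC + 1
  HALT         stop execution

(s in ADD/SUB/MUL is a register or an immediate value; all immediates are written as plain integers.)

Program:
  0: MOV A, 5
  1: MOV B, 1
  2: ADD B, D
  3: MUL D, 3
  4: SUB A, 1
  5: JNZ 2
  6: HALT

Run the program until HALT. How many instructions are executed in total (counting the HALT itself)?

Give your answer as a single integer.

Answer: 23

Derivation:
Step 1: PC=0 exec 'MOV A, 5'. After: A=5 B=0 C=0 D=0 ZF=0 PC=1
Step 2: PC=1 exec 'MOV B, 1'. After: A=5 B=1 C=0 D=0 ZF=0 PC=2
Step 3: PC=2 exec 'ADD B, D'. After: A=5 B=1 C=0 D=0 ZF=0 PC=3
Step 4: PC=3 exec 'MUL D, 3'. After: A=5 B=1 C=0 D=0 ZF=1 PC=4
Step 5: PC=4 exec 'SUB A, 1'. After: A=4 B=1 C=0 D=0 ZF=0 PC=5
Step 6: PC=5 exec 'JNZ 2'. After: A=4 B=1 C=0 D=0 ZF=0 PC=2
Step 7: PC=2 exec 'ADD B, D'. After: A=4 B=1 C=0 D=0 ZF=0 PC=3
Step 8: PC=3 exec 'MUL D, 3'. After: A=4 B=1 C=0 D=0 ZF=1 PC=4
Step 9: PC=4 exec 'SUB A, 1'. After: A=3 B=1 C=0 D=0 ZF=0 PC=5
Step 10: PC=5 exec 'JNZ 2'. After: A=3 B=1 C=0 D=0 ZF=0 PC=2
Step 11: PC=2 exec 'ADD B, D'. After: A=3 B=1 C=0 D=0 ZF=0 PC=3
Step 12: PC=3 exec 'MUL D, 3'. After: A=3 B=1 C=0 D=0 ZF=1 PC=4
Step 13: PC=4 exec 'SUB A, 1'. After: A=2 B=1 C=0 D=0 ZF=0 PC=5
Step 14: PC=5 exec 'JNZ 2'. After: A=2 B=1 C=0 D=0 ZF=0 PC=2
Step 15: PC=2 exec 'ADD B, D'. After: A=2 B=1 C=0 D=0 ZF=0 PC=3
Step 16: PC=3 exec 'MUL D, 3'. After: A=2 B=1 C=0 D=0 ZF=1 PC=4
Step 17: PC=4 exec 'SUB A, 1'. After: A=1 B=1 C=0 D=0 ZF=0 PC=5
Step 18: PC=5 exec 'JNZ 2'. After: A=1 B=1 C=0 D=0 ZF=0 PC=2
Step 19: PC=2 exec 'ADD B, D'. After: A=1 B=1 C=0 D=0 ZF=0 PC=3
Step 20: PC=3 exec 'MUL D, 3'. After: A=1 B=1 C=0 D=0 ZF=1 PC=4
Step 21: PC=4 exec 'SUB A, 1'. After: A=0 B=1 C=0 D=0 ZF=1 PC=5
Step 22: PC=5 exec 'JNZ 2'. After: A=0 B=1 C=0 D=0 ZF=1 PC=6
Step 23: PC=6 exec 'HALT'. After: A=0 B=1 C=0 D=0 ZF=1 PC=6 HALTED
Total instructions executed: 23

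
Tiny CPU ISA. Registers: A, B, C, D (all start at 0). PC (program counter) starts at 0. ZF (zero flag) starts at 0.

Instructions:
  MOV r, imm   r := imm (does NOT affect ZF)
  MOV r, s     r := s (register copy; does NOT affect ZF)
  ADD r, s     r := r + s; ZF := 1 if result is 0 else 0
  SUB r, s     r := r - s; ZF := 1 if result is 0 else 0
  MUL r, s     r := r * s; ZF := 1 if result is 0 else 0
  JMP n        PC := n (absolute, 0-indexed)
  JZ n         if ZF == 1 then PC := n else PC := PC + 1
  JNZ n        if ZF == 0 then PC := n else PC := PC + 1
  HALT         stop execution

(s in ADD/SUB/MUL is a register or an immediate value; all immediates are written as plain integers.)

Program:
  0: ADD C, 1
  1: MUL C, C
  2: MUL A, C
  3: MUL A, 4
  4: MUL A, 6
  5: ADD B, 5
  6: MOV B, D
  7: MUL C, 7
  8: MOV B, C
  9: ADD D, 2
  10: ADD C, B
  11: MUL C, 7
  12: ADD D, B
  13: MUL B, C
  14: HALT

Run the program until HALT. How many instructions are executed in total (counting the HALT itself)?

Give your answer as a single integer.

Answer: 15

Derivation:
Step 1: PC=0 exec 'ADD C, 1'. After: A=0 B=0 C=1 D=0 ZF=0 PC=1
Step 2: PC=1 exec 'MUL C, C'. After: A=0 B=0 C=1 D=0 ZF=0 PC=2
Step 3: PC=2 exec 'MUL A, C'. After: A=0 B=0 C=1 D=0 ZF=1 PC=3
Step 4: PC=3 exec 'MUL A, 4'. After: A=0 B=0 C=1 D=0 ZF=1 PC=4
Step 5: PC=4 exec 'MUL A, 6'. After: A=0 B=0 C=1 D=0 ZF=1 PC=5
Step 6: PC=5 exec 'ADD B, 5'. After: A=0 B=5 C=1 D=0 ZF=0 PC=6
Step 7: PC=6 exec 'MOV B, D'. After: A=0 B=0 C=1 D=0 ZF=0 PC=7
Step 8: PC=7 exec 'MUL C, 7'. After: A=0 B=0 C=7 D=0 ZF=0 PC=8
Step 9: PC=8 exec 'MOV B, C'. After: A=0 B=7 C=7 D=0 ZF=0 PC=9
Step 10: PC=9 exec 'ADD D, 2'. After: A=0 B=7 C=7 D=2 ZF=0 PC=10
Step 11: PC=10 exec 'ADD C, B'. After: A=0 B=7 C=14 D=2 ZF=0 PC=11
Step 12: PC=11 exec 'MUL C, 7'. After: A=0 B=7 C=98 D=2 ZF=0 PC=12
Step 13: PC=12 exec 'ADD D, B'. After: A=0 B=7 C=98 D=9 ZF=0 PC=13
Step 14: PC=13 exec 'MUL B, C'. After: A=0 B=686 C=98 D=9 ZF=0 PC=14
Step 15: PC=14 exec 'HALT'. After: A=0 B=686 C=98 D=9 ZF=0 PC=14 HALTED
Total instructions executed: 15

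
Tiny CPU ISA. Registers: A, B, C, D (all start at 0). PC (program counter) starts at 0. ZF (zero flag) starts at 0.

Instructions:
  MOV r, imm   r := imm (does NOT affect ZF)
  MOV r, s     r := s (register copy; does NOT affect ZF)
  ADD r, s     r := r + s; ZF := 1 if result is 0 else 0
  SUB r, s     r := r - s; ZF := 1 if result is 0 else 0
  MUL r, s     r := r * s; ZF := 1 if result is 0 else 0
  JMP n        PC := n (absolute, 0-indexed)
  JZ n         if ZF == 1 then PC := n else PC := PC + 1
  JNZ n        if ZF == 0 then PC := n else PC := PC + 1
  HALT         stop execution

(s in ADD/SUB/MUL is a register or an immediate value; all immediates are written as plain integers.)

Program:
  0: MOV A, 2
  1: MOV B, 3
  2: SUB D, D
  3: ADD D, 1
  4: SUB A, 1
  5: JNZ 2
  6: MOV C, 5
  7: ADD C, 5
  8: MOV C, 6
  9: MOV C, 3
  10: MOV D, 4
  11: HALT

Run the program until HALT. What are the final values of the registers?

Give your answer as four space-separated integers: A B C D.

Answer: 0 3 3 4

Derivation:
Step 1: PC=0 exec 'MOV A, 2'. After: A=2 B=0 C=0 D=0 ZF=0 PC=1
Step 2: PC=1 exec 'MOV B, 3'. After: A=2 B=3 C=0 D=0 ZF=0 PC=2
Step 3: PC=2 exec 'SUB D, D'. After: A=2 B=3 C=0 D=0 ZF=1 PC=3
Step 4: PC=3 exec 'ADD D, 1'. After: A=2 B=3 C=0 D=1 ZF=0 PC=4
Step 5: PC=4 exec 'SUB A, 1'. After: A=1 B=3 C=0 D=1 ZF=0 PC=5
Step 6: PC=5 exec 'JNZ 2'. After: A=1 B=3 C=0 D=1 ZF=0 PC=2
Step 7: PC=2 exec 'SUB D, D'. After: A=1 B=3 C=0 D=0 ZF=1 PC=3
Step 8: PC=3 exec 'ADD D, 1'. After: A=1 B=3 C=0 D=1 ZF=0 PC=4
Step 9: PC=4 exec 'SUB A, 1'. After: A=0 B=3 C=0 D=1 ZF=1 PC=5
Step 10: PC=5 exec 'JNZ 2'. After: A=0 B=3 C=0 D=1 ZF=1 PC=6
Step 11: PC=6 exec 'MOV C, 5'. After: A=0 B=3 C=5 D=1 ZF=1 PC=7
Step 12: PC=7 exec 'ADD C, 5'. After: A=0 B=3 C=10 D=1 ZF=0 PC=8
Step 13: PC=8 exec 'MOV C, 6'. After: A=0 B=3 C=6 D=1 ZF=0 PC=9
Step 14: PC=9 exec 'MOV C, 3'. After: A=0 B=3 C=3 D=1 ZF=0 PC=10
Step 15: PC=10 exec 'MOV D, 4'. After: A=0 B=3 C=3 D=4 ZF=0 PC=11
Step 16: PC=11 exec 'HALT'. After: A=0 B=3 C=3 D=4 ZF=0 PC=11 HALTED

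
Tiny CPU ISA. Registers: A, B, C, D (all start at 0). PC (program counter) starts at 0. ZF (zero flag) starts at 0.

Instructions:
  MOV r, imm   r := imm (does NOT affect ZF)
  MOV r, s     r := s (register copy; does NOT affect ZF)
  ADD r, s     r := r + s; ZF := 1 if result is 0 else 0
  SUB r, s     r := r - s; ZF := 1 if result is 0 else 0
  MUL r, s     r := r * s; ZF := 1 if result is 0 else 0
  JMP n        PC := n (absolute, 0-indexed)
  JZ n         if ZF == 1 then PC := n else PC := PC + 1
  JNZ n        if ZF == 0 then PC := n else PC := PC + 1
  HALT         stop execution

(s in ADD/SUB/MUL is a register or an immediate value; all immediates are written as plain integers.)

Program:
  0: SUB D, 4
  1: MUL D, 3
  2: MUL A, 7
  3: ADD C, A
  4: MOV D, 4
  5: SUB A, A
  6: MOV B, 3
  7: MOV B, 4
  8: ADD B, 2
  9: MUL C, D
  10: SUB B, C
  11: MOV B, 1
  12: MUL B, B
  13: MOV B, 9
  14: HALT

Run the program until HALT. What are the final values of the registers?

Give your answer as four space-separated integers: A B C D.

Answer: 0 9 0 4

Derivation:
Step 1: PC=0 exec 'SUB D, 4'. After: A=0 B=0 C=0 D=-4 ZF=0 PC=1
Step 2: PC=1 exec 'MUL D, 3'. After: A=0 B=0 C=0 D=-12 ZF=0 PC=2
Step 3: PC=2 exec 'MUL A, 7'. After: A=0 B=0 C=0 D=-12 ZF=1 PC=3
Step 4: PC=3 exec 'ADD C, A'. After: A=0 B=0 C=0 D=-12 ZF=1 PC=4
Step 5: PC=4 exec 'MOV D, 4'. After: A=0 B=0 C=0 D=4 ZF=1 PC=5
Step 6: PC=5 exec 'SUB A, A'. After: A=0 B=0 C=0 D=4 ZF=1 PC=6
Step 7: PC=6 exec 'MOV B, 3'. After: A=0 B=3 C=0 D=4 ZF=1 PC=7
Step 8: PC=7 exec 'MOV B, 4'. After: A=0 B=4 C=0 D=4 ZF=1 PC=8
Step 9: PC=8 exec 'ADD B, 2'. After: A=0 B=6 C=0 D=4 ZF=0 PC=9
Step 10: PC=9 exec 'MUL C, D'. After: A=0 B=6 C=0 D=4 ZF=1 PC=10
Step 11: PC=10 exec 'SUB B, C'. After: A=0 B=6 C=0 D=4 ZF=0 PC=11
Step 12: PC=11 exec 'MOV B, 1'. After: A=0 B=1 C=0 D=4 ZF=0 PC=12
Step 13: PC=12 exec 'MUL B, B'. After: A=0 B=1 C=0 D=4 ZF=0 PC=13
Step 14: PC=13 exec 'MOV B, 9'. After: A=0 B=9 C=0 D=4 ZF=0 PC=14
Step 15: PC=14 exec 'HALT'. After: A=0 B=9 C=0 D=4 ZF=0 PC=14 HALTED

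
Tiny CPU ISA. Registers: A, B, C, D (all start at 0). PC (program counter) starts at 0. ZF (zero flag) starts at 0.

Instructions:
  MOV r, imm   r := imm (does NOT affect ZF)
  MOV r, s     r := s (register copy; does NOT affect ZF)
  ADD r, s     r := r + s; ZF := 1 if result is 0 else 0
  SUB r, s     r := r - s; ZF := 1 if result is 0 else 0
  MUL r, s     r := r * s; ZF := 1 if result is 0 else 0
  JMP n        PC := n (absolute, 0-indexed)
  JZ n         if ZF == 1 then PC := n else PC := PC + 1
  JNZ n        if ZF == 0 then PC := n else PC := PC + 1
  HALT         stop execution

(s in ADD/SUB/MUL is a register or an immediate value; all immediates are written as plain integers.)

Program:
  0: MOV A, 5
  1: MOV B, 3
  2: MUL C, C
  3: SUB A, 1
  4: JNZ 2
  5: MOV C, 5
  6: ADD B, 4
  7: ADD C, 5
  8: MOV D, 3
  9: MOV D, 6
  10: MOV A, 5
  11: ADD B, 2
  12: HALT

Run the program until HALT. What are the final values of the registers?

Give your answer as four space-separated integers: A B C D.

Answer: 5 9 10 6

Derivation:
Step 1: PC=0 exec 'MOV A, 5'. After: A=5 B=0 C=0 D=0 ZF=0 PC=1
Step 2: PC=1 exec 'MOV B, 3'. After: A=5 B=3 C=0 D=0 ZF=0 PC=2
Step 3: PC=2 exec 'MUL C, C'. After: A=5 B=3 C=0 D=0 ZF=1 PC=3
Step 4: PC=3 exec 'SUB A, 1'. After: A=4 B=3 C=0 D=0 ZF=0 PC=4
Step 5: PC=4 exec 'JNZ 2'. After: A=4 B=3 C=0 D=0 ZF=0 PC=2
Step 6: PC=2 exec 'MUL C, C'. After: A=4 B=3 C=0 D=0 ZF=1 PC=3
Step 7: PC=3 exec 'SUB A, 1'. After: A=3 B=3 C=0 D=0 ZF=0 PC=4
Step 8: PC=4 exec 'JNZ 2'. After: A=3 B=3 C=0 D=0 ZF=0 PC=2
Step 9: PC=2 exec 'MUL C, C'. After: A=3 B=3 C=0 D=0 ZF=1 PC=3
Step 10: PC=3 exec 'SUB A, 1'. After: A=2 B=3 C=0 D=0 ZF=0 PC=4
Step 11: PC=4 exec 'JNZ 2'. After: A=2 B=3 C=0 D=0 ZF=0 PC=2
Step 12: PC=2 exec 'MUL C, C'. After: A=2 B=3 C=0 D=0 ZF=1 PC=3
Step 13: PC=3 exec 'SUB A, 1'. After: A=1 B=3 C=0 D=0 ZF=0 PC=4
Step 14: PC=4 exec 'JNZ 2'. After: A=1 B=3 C=0 D=0 ZF=0 PC=2
Step 15: PC=2 exec 'MUL C, C'. After: A=1 B=3 C=0 D=0 ZF=1 PC=3
Step 16: PC=3 exec 'SUB A, 1'. After: A=0 B=3 C=0 D=0 ZF=1 PC=4
Step 17: PC=4 exec 'JNZ 2'. After: A=0 B=3 C=0 D=0 ZF=1 PC=5
Step 18: PC=5 exec 'MOV C, 5'. After: A=0 B=3 C=5 D=0 ZF=1 PC=6
Step 19: PC=6 exec 'ADD B, 4'. After: A=0 B=7 C=5 D=0 ZF=0 PC=7
Step 20: PC=7 exec 'ADD C, 5'. After: A=0 B=7 C=10 D=0 ZF=0 PC=8
Step 21: PC=8 exec 'MOV D, 3'. After: A=0 B=7 C=10 D=3 ZF=0 PC=9
Step 22: PC=9 exec 'MOV D, 6'. After: A=0 B=7 C=10 D=6 ZF=0 PC=10
Step 23: PC=10 exec 'MOV A, 5'. After: A=5 B=7 C=10 D=6 ZF=0 PC=11
Step 24: PC=11 exec 'ADD B, 2'. After: A=5 B=9 C=10 D=6 ZF=0 PC=12
Step 25: PC=12 exec 'HALT'. After: A=5 B=9 C=10 D=6 ZF=0 PC=12 HALTED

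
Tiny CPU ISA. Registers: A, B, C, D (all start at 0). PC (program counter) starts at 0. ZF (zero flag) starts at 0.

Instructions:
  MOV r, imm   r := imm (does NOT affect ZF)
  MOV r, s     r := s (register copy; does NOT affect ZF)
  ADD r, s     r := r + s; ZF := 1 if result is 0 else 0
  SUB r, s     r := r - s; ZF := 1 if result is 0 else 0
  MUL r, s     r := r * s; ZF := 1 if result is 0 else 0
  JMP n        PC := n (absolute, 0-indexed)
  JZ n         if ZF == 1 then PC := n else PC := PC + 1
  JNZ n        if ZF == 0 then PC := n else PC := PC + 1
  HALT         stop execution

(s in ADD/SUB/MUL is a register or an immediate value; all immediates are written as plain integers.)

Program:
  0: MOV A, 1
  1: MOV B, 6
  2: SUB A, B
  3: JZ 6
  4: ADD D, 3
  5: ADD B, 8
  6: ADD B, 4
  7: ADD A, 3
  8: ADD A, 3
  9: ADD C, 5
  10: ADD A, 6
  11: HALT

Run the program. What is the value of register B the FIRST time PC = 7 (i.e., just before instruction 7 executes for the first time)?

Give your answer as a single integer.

Step 1: PC=0 exec 'MOV A, 1'. After: A=1 B=0 C=0 D=0 ZF=0 PC=1
Step 2: PC=1 exec 'MOV B, 6'. After: A=1 B=6 C=0 D=0 ZF=0 PC=2
Step 3: PC=2 exec 'SUB A, B'. After: A=-5 B=6 C=0 D=0 ZF=0 PC=3
Step 4: PC=3 exec 'JZ 6'. After: A=-5 B=6 C=0 D=0 ZF=0 PC=4
Step 5: PC=4 exec 'ADD D, 3'. After: A=-5 B=6 C=0 D=3 ZF=0 PC=5
Step 6: PC=5 exec 'ADD B, 8'. After: A=-5 B=14 C=0 D=3 ZF=0 PC=6
Step 7: PC=6 exec 'ADD B, 4'. After: A=-5 B=18 C=0 D=3 ZF=0 PC=7
First time PC=7: B=18

18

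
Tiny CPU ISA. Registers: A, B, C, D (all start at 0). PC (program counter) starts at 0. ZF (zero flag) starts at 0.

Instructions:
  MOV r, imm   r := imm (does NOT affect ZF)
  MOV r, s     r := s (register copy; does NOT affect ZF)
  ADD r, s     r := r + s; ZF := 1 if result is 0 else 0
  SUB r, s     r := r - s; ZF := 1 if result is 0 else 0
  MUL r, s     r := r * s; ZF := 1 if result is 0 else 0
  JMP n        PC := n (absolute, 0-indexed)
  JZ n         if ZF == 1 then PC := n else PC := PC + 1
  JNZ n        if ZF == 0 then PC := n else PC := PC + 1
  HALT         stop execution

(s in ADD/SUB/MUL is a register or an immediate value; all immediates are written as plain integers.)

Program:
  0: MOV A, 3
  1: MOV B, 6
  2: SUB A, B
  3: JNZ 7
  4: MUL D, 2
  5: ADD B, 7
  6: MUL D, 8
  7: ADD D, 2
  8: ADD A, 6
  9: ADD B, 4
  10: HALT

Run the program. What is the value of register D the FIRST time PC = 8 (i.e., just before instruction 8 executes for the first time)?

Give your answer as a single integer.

Step 1: PC=0 exec 'MOV A, 3'. After: A=3 B=0 C=0 D=0 ZF=0 PC=1
Step 2: PC=1 exec 'MOV B, 6'. After: A=3 B=6 C=0 D=0 ZF=0 PC=2
Step 3: PC=2 exec 'SUB A, B'. After: A=-3 B=6 C=0 D=0 ZF=0 PC=3
Step 4: PC=3 exec 'JNZ 7'. After: A=-3 B=6 C=0 D=0 ZF=0 PC=7
Step 5: PC=7 exec 'ADD D, 2'. After: A=-3 B=6 C=0 D=2 ZF=0 PC=8
First time PC=8: D=2

2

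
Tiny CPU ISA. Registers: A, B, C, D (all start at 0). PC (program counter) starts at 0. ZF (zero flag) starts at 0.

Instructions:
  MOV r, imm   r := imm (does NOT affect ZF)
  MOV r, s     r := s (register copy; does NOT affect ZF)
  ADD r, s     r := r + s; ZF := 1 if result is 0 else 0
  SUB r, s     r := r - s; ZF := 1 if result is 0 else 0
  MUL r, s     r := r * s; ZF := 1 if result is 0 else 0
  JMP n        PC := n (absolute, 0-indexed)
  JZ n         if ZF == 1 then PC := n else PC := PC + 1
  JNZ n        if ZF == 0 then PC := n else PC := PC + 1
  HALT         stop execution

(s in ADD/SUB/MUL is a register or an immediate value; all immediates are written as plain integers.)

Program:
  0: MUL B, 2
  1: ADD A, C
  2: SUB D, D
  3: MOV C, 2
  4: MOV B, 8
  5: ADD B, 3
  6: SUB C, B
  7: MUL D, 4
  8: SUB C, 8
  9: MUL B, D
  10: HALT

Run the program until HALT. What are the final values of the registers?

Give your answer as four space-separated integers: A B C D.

Answer: 0 0 -17 0

Derivation:
Step 1: PC=0 exec 'MUL B, 2'. After: A=0 B=0 C=0 D=0 ZF=1 PC=1
Step 2: PC=1 exec 'ADD A, C'. After: A=0 B=0 C=0 D=0 ZF=1 PC=2
Step 3: PC=2 exec 'SUB D, D'. After: A=0 B=0 C=0 D=0 ZF=1 PC=3
Step 4: PC=3 exec 'MOV C, 2'. After: A=0 B=0 C=2 D=0 ZF=1 PC=4
Step 5: PC=4 exec 'MOV B, 8'. After: A=0 B=8 C=2 D=0 ZF=1 PC=5
Step 6: PC=5 exec 'ADD B, 3'. After: A=0 B=11 C=2 D=0 ZF=0 PC=6
Step 7: PC=6 exec 'SUB C, B'. After: A=0 B=11 C=-9 D=0 ZF=0 PC=7
Step 8: PC=7 exec 'MUL D, 4'. After: A=0 B=11 C=-9 D=0 ZF=1 PC=8
Step 9: PC=8 exec 'SUB C, 8'. After: A=0 B=11 C=-17 D=0 ZF=0 PC=9
Step 10: PC=9 exec 'MUL B, D'. After: A=0 B=0 C=-17 D=0 ZF=1 PC=10
Step 11: PC=10 exec 'HALT'. After: A=0 B=0 C=-17 D=0 ZF=1 PC=10 HALTED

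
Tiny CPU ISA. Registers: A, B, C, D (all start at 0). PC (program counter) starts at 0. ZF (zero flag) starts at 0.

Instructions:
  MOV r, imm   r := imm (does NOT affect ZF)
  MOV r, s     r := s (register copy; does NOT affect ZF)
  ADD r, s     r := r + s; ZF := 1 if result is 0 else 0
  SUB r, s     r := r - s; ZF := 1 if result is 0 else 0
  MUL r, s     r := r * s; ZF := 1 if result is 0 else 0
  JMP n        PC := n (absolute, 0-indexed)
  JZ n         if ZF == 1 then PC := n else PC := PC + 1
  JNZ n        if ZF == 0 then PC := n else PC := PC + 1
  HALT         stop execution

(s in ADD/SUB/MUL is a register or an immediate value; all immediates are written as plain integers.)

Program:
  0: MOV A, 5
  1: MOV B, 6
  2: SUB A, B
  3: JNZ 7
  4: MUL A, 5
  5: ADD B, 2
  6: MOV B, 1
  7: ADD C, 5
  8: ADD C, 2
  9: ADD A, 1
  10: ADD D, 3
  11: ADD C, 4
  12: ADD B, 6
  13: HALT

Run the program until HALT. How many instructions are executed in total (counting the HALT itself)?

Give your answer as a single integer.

Answer: 11

Derivation:
Step 1: PC=0 exec 'MOV A, 5'. After: A=5 B=0 C=0 D=0 ZF=0 PC=1
Step 2: PC=1 exec 'MOV B, 6'. After: A=5 B=6 C=0 D=0 ZF=0 PC=2
Step 3: PC=2 exec 'SUB A, B'. After: A=-1 B=6 C=0 D=0 ZF=0 PC=3
Step 4: PC=3 exec 'JNZ 7'. After: A=-1 B=6 C=0 D=0 ZF=0 PC=7
Step 5: PC=7 exec 'ADD C, 5'. After: A=-1 B=6 C=5 D=0 ZF=0 PC=8
Step 6: PC=8 exec 'ADD C, 2'. After: A=-1 B=6 C=7 D=0 ZF=0 PC=9
Step 7: PC=9 exec 'ADD A, 1'. After: A=0 B=6 C=7 D=0 ZF=1 PC=10
Step 8: PC=10 exec 'ADD D, 3'. After: A=0 B=6 C=7 D=3 ZF=0 PC=11
Step 9: PC=11 exec 'ADD C, 4'. After: A=0 B=6 C=11 D=3 ZF=0 PC=12
Step 10: PC=12 exec 'ADD B, 6'. After: A=0 B=12 C=11 D=3 ZF=0 PC=13
Step 11: PC=13 exec 'HALT'. After: A=0 B=12 C=11 D=3 ZF=0 PC=13 HALTED
Total instructions executed: 11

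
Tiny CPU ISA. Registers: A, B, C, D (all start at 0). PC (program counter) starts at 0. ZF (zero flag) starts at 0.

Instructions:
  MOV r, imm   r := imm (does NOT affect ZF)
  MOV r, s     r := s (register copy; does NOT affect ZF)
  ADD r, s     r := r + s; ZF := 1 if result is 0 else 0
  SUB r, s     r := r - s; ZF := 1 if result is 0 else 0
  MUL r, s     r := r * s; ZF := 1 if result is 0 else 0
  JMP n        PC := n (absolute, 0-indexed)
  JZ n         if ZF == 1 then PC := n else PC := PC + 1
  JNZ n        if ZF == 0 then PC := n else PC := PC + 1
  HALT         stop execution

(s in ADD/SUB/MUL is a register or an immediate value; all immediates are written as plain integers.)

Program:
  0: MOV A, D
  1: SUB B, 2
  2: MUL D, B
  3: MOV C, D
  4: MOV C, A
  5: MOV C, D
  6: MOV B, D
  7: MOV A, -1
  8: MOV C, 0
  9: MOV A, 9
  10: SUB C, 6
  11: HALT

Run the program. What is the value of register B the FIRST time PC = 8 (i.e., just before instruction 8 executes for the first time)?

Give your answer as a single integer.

Step 1: PC=0 exec 'MOV A, D'. After: A=0 B=0 C=0 D=0 ZF=0 PC=1
Step 2: PC=1 exec 'SUB B, 2'. After: A=0 B=-2 C=0 D=0 ZF=0 PC=2
Step 3: PC=2 exec 'MUL D, B'. After: A=0 B=-2 C=0 D=0 ZF=1 PC=3
Step 4: PC=3 exec 'MOV C, D'. After: A=0 B=-2 C=0 D=0 ZF=1 PC=4
Step 5: PC=4 exec 'MOV C, A'. After: A=0 B=-2 C=0 D=0 ZF=1 PC=5
Step 6: PC=5 exec 'MOV C, D'. After: A=0 B=-2 C=0 D=0 ZF=1 PC=6
Step 7: PC=6 exec 'MOV B, D'. After: A=0 B=0 C=0 D=0 ZF=1 PC=7
Step 8: PC=7 exec 'MOV A, -1'. After: A=-1 B=0 C=0 D=0 ZF=1 PC=8
First time PC=8: B=0

0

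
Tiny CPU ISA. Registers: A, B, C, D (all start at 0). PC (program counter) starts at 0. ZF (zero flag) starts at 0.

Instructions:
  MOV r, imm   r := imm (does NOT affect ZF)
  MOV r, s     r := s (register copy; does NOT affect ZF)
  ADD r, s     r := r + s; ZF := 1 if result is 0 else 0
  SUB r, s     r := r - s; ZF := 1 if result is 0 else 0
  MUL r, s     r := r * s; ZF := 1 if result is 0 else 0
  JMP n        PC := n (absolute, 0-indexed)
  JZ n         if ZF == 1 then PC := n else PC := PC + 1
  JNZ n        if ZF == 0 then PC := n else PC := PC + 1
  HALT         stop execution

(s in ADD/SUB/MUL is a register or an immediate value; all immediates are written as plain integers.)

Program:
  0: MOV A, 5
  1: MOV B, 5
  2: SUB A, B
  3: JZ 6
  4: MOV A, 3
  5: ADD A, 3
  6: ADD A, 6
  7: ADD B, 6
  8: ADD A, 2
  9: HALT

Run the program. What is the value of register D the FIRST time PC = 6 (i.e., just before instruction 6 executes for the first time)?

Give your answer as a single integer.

Step 1: PC=0 exec 'MOV A, 5'. After: A=5 B=0 C=0 D=0 ZF=0 PC=1
Step 2: PC=1 exec 'MOV B, 5'. After: A=5 B=5 C=0 D=0 ZF=0 PC=2
Step 3: PC=2 exec 'SUB A, B'. After: A=0 B=5 C=0 D=0 ZF=1 PC=3
Step 4: PC=3 exec 'JZ 6'. After: A=0 B=5 C=0 D=0 ZF=1 PC=6
First time PC=6: D=0

0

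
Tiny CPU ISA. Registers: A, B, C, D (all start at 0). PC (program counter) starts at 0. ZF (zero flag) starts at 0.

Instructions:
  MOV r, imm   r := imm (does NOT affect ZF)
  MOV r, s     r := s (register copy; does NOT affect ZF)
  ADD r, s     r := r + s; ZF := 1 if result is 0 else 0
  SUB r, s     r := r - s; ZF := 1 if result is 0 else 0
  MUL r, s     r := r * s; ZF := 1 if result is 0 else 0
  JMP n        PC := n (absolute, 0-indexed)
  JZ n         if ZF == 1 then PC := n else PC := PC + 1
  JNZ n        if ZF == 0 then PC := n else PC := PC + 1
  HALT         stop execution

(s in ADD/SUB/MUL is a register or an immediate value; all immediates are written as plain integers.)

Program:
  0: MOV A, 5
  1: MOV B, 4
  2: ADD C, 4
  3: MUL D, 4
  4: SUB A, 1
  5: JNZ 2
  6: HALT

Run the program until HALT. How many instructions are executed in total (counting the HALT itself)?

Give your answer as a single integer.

Answer: 23

Derivation:
Step 1: PC=0 exec 'MOV A, 5'. After: A=5 B=0 C=0 D=0 ZF=0 PC=1
Step 2: PC=1 exec 'MOV B, 4'. After: A=5 B=4 C=0 D=0 ZF=0 PC=2
Step 3: PC=2 exec 'ADD C, 4'. After: A=5 B=4 C=4 D=0 ZF=0 PC=3
Step 4: PC=3 exec 'MUL D, 4'. After: A=5 B=4 C=4 D=0 ZF=1 PC=4
Step 5: PC=4 exec 'SUB A, 1'. After: A=4 B=4 C=4 D=0 ZF=0 PC=5
Step 6: PC=5 exec 'JNZ 2'. After: A=4 B=4 C=4 D=0 ZF=0 PC=2
Step 7: PC=2 exec 'ADD C, 4'. After: A=4 B=4 C=8 D=0 ZF=0 PC=3
Step 8: PC=3 exec 'MUL D, 4'. After: A=4 B=4 C=8 D=0 ZF=1 PC=4
Step 9: PC=4 exec 'SUB A, 1'. After: A=3 B=4 C=8 D=0 ZF=0 PC=5
Step 10: PC=5 exec 'JNZ 2'. After: A=3 B=4 C=8 D=0 ZF=0 PC=2
Step 11: PC=2 exec 'ADD C, 4'. After: A=3 B=4 C=12 D=0 ZF=0 PC=3
Step 12: PC=3 exec 'MUL D, 4'. After: A=3 B=4 C=12 D=0 ZF=1 PC=4
Step 13: PC=4 exec 'SUB A, 1'. After: A=2 B=4 C=12 D=0 ZF=0 PC=5
Step 14: PC=5 exec 'JNZ 2'. After: A=2 B=4 C=12 D=0 ZF=0 PC=2
Step 15: PC=2 exec 'ADD C, 4'. After: A=2 B=4 C=16 D=0 ZF=0 PC=3
Step 16: PC=3 exec 'MUL D, 4'. After: A=2 B=4 C=16 D=0 ZF=1 PC=4
Step 17: PC=4 exec 'SUB A, 1'. After: A=1 B=4 C=16 D=0 ZF=0 PC=5
Step 18: PC=5 exec 'JNZ 2'. After: A=1 B=4 C=16 D=0 ZF=0 PC=2
Step 19: PC=2 exec 'ADD C, 4'. After: A=1 B=4 C=20 D=0 ZF=0 PC=3
Step 20: PC=3 exec 'MUL D, 4'. After: A=1 B=4 C=20 D=0 ZF=1 PC=4
Step 21: PC=4 exec 'SUB A, 1'. After: A=0 B=4 C=20 D=0 ZF=1 PC=5
Step 22: PC=5 exec 'JNZ 2'. After: A=0 B=4 C=20 D=0 ZF=1 PC=6
Step 23: PC=6 exec 'HALT'. After: A=0 B=4 C=20 D=0 ZF=1 PC=6 HALTED
Total instructions executed: 23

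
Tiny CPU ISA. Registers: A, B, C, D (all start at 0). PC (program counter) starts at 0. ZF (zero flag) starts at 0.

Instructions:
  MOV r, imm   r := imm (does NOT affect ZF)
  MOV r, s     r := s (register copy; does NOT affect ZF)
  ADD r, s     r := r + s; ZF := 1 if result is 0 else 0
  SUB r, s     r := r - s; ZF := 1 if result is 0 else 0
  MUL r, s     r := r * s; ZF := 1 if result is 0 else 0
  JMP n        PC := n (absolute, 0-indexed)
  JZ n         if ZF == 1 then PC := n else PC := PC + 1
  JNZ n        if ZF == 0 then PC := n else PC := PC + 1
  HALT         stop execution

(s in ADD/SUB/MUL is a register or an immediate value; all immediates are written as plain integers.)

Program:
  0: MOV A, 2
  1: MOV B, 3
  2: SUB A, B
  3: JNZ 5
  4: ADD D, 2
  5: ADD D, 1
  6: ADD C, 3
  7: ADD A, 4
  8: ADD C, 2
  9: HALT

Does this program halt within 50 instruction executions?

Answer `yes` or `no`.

Step 1: PC=0 exec 'MOV A, 2'. After: A=2 B=0 C=0 D=0 ZF=0 PC=1
Step 2: PC=1 exec 'MOV B, 3'. After: A=2 B=3 C=0 D=0 ZF=0 PC=2
Step 3: PC=2 exec 'SUB A, B'. After: A=-1 B=3 C=0 D=0 ZF=0 PC=3
Step 4: PC=3 exec 'JNZ 5'. After: A=-1 B=3 C=0 D=0 ZF=0 PC=5
Step 5: PC=5 exec 'ADD D, 1'. After: A=-1 B=3 C=0 D=1 ZF=0 PC=6
Step 6: PC=6 exec 'ADD C, 3'. After: A=-1 B=3 C=3 D=1 ZF=0 PC=7
Step 7: PC=7 exec 'ADD A, 4'. After: A=3 B=3 C=3 D=1 ZF=0 PC=8
Step 8: PC=8 exec 'ADD C, 2'. After: A=3 B=3 C=5 D=1 ZF=0 PC=9
Step 9: PC=9 exec 'HALT'. After: A=3 B=3 C=5 D=1 ZF=0 PC=9 HALTED

Answer: yes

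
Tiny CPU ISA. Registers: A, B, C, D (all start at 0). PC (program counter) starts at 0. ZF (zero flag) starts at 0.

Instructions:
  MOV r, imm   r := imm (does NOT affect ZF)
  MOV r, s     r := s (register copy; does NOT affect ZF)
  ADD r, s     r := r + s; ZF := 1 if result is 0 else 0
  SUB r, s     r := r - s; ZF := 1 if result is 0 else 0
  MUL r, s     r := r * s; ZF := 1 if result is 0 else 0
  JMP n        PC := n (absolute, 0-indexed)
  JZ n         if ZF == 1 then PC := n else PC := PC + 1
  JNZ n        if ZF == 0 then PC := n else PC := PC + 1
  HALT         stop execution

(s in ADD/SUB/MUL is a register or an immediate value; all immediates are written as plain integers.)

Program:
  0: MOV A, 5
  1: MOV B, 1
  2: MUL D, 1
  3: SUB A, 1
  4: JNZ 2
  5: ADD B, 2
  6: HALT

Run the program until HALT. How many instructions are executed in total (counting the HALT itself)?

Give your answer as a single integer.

Answer: 19

Derivation:
Step 1: PC=0 exec 'MOV A, 5'. After: A=5 B=0 C=0 D=0 ZF=0 PC=1
Step 2: PC=1 exec 'MOV B, 1'. After: A=5 B=1 C=0 D=0 ZF=0 PC=2
Step 3: PC=2 exec 'MUL D, 1'. After: A=5 B=1 C=0 D=0 ZF=1 PC=3
Step 4: PC=3 exec 'SUB A, 1'. After: A=4 B=1 C=0 D=0 ZF=0 PC=4
Step 5: PC=4 exec 'JNZ 2'. After: A=4 B=1 C=0 D=0 ZF=0 PC=2
Step 6: PC=2 exec 'MUL D, 1'. After: A=4 B=1 C=0 D=0 ZF=1 PC=3
Step 7: PC=3 exec 'SUB A, 1'. After: A=3 B=1 C=0 D=0 ZF=0 PC=4
Step 8: PC=4 exec 'JNZ 2'. After: A=3 B=1 C=0 D=0 ZF=0 PC=2
Step 9: PC=2 exec 'MUL D, 1'. After: A=3 B=1 C=0 D=0 ZF=1 PC=3
Step 10: PC=3 exec 'SUB A, 1'. After: A=2 B=1 C=0 D=0 ZF=0 PC=4
Step 11: PC=4 exec 'JNZ 2'. After: A=2 B=1 C=0 D=0 ZF=0 PC=2
Step 12: PC=2 exec 'MUL D, 1'. After: A=2 B=1 C=0 D=0 ZF=1 PC=3
Step 13: PC=3 exec 'SUB A, 1'. After: A=1 B=1 C=0 D=0 ZF=0 PC=4
Step 14: PC=4 exec 'JNZ 2'. After: A=1 B=1 C=0 D=0 ZF=0 PC=2
Step 15: PC=2 exec 'MUL D, 1'. After: A=1 B=1 C=0 D=0 ZF=1 PC=3
Step 16: PC=3 exec 'SUB A, 1'. After: A=0 B=1 C=0 D=0 ZF=1 PC=4
Step 17: PC=4 exec 'JNZ 2'. After: A=0 B=1 C=0 D=0 ZF=1 PC=5
Step 18: PC=5 exec 'ADD B, 2'. After: A=0 B=3 C=0 D=0 ZF=0 PC=6
Step 19: PC=6 exec 'HALT'. After: A=0 B=3 C=0 D=0 ZF=0 PC=6 HALTED
Total instructions executed: 19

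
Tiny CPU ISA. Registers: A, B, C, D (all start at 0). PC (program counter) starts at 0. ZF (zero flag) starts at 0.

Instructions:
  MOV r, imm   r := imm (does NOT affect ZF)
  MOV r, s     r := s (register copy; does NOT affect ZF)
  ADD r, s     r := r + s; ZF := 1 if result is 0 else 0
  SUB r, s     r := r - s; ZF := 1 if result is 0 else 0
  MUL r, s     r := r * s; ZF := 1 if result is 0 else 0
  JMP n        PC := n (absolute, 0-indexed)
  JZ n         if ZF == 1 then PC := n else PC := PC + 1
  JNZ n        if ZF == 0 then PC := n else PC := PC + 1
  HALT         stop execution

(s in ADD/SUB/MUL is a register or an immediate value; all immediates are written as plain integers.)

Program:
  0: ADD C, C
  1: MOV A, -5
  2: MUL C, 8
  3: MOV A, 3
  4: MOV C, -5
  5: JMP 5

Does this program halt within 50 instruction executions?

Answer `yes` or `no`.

Step 1: PC=0 exec 'ADD C, C'. After: A=0 B=0 C=0 D=0 ZF=1 PC=1
Step 2: PC=1 exec 'MOV A, -5'. After: A=-5 B=0 C=0 D=0 ZF=1 PC=2
Step 3: PC=2 exec 'MUL C, 8'. After: A=-5 B=0 C=0 D=0 ZF=1 PC=3
Step 4: PC=3 exec 'MOV A, 3'. After: A=3 B=0 C=0 D=0 ZF=1 PC=4
Step 5: PC=4 exec 'MOV C, -5'. After: A=3 B=0 C=-5 D=0 ZF=1 PC=5
Step 6: PC=5 exec 'JMP 5'. After: A=3 B=0 C=-5 D=0 ZF=1 PC=5
State after step 6 equals state after step 5: the program is in a cycle of length 1 and will never halt.

Answer: no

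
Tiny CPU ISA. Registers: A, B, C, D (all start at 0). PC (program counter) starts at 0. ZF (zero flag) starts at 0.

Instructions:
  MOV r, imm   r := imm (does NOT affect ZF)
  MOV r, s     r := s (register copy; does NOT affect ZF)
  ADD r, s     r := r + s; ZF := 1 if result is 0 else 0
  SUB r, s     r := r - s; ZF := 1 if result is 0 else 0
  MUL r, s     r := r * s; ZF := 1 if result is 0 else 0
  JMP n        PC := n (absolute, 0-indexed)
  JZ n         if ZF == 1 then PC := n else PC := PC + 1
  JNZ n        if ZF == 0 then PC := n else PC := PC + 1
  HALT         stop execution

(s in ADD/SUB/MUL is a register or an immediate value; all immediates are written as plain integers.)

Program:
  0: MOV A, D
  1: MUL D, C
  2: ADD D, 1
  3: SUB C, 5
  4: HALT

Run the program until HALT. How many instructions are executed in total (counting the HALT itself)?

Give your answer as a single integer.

Answer: 5

Derivation:
Step 1: PC=0 exec 'MOV A, D'. After: A=0 B=0 C=0 D=0 ZF=0 PC=1
Step 2: PC=1 exec 'MUL D, C'. After: A=0 B=0 C=0 D=0 ZF=1 PC=2
Step 3: PC=2 exec 'ADD D, 1'. After: A=0 B=0 C=0 D=1 ZF=0 PC=3
Step 4: PC=3 exec 'SUB C, 5'. After: A=0 B=0 C=-5 D=1 ZF=0 PC=4
Step 5: PC=4 exec 'HALT'. After: A=0 B=0 C=-5 D=1 ZF=0 PC=4 HALTED
Total instructions executed: 5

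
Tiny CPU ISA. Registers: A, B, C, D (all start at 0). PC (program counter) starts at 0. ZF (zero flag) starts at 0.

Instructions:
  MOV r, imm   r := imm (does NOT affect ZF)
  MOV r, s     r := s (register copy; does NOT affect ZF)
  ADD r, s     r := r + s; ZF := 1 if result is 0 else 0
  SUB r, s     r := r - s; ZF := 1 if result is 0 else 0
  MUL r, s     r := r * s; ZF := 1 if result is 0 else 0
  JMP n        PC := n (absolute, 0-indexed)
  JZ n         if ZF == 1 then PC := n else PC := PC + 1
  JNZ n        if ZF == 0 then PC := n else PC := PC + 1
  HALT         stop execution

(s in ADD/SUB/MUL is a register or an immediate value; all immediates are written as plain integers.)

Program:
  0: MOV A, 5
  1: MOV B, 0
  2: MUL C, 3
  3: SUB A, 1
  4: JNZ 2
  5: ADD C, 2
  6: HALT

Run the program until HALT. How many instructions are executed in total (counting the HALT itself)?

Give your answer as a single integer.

Answer: 19

Derivation:
Step 1: PC=0 exec 'MOV A, 5'. After: A=5 B=0 C=0 D=0 ZF=0 PC=1
Step 2: PC=1 exec 'MOV B, 0'. After: A=5 B=0 C=0 D=0 ZF=0 PC=2
Step 3: PC=2 exec 'MUL C, 3'. After: A=5 B=0 C=0 D=0 ZF=1 PC=3
Step 4: PC=3 exec 'SUB A, 1'. After: A=4 B=0 C=0 D=0 ZF=0 PC=4
Step 5: PC=4 exec 'JNZ 2'. After: A=4 B=0 C=0 D=0 ZF=0 PC=2
Step 6: PC=2 exec 'MUL C, 3'. After: A=4 B=0 C=0 D=0 ZF=1 PC=3
Step 7: PC=3 exec 'SUB A, 1'. After: A=3 B=0 C=0 D=0 ZF=0 PC=4
Step 8: PC=4 exec 'JNZ 2'. After: A=3 B=0 C=0 D=0 ZF=0 PC=2
Step 9: PC=2 exec 'MUL C, 3'. After: A=3 B=0 C=0 D=0 ZF=1 PC=3
Step 10: PC=3 exec 'SUB A, 1'. After: A=2 B=0 C=0 D=0 ZF=0 PC=4
Step 11: PC=4 exec 'JNZ 2'. After: A=2 B=0 C=0 D=0 ZF=0 PC=2
Step 12: PC=2 exec 'MUL C, 3'. After: A=2 B=0 C=0 D=0 ZF=1 PC=3
Step 13: PC=3 exec 'SUB A, 1'. After: A=1 B=0 C=0 D=0 ZF=0 PC=4
Step 14: PC=4 exec 'JNZ 2'. After: A=1 B=0 C=0 D=0 ZF=0 PC=2
Step 15: PC=2 exec 'MUL C, 3'. After: A=1 B=0 C=0 D=0 ZF=1 PC=3
Step 16: PC=3 exec 'SUB A, 1'. After: A=0 B=0 C=0 D=0 ZF=1 PC=4
Step 17: PC=4 exec 'JNZ 2'. After: A=0 B=0 C=0 D=0 ZF=1 PC=5
Step 18: PC=5 exec 'ADD C, 2'. After: A=0 B=0 C=2 D=0 ZF=0 PC=6
Step 19: PC=6 exec 'HALT'. After: A=0 B=0 C=2 D=0 ZF=0 PC=6 HALTED
Total instructions executed: 19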